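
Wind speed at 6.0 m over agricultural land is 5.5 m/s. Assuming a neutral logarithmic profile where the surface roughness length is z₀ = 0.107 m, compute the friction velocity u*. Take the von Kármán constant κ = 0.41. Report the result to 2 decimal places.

u* ≈ 0.56 m/s

Log law: V(z) = (u*/κ) · ln(z/z₀) ⇒ u* = κ · V / ln(z/z₀)
u* = 0.41 × 5.5 / ln(6.0/0.107) = 0.41 × 5.5 / 4.0267
   = 2.2550 / 4.0267 = 0.5600 m/s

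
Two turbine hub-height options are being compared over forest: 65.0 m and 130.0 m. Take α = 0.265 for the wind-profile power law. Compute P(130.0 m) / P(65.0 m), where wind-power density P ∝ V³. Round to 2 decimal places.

1.74

Speed ratio: V_B/V_A = (z_B/z_A)^α = (130.0/65.0)^0.265 = (2.0000)^0.265 = 1.20164
Power-density ratio: P_B/P_A = (V_B/V_A)³ = (1.20164)³ = 1.73508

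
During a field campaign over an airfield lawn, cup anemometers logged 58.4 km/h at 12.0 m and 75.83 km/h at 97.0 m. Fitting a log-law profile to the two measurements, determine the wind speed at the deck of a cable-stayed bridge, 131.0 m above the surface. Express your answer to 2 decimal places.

Log law: V ∝ ln(z/z₀). From the pair, with r = V₁/V₂ = 0.77014,
ln z₀ = (ln z₁ − r·ln z₂)/(1 − r) = (2.4849 − 0.77014×4.5747)/0.22986 = -4.5171 → z₀ = 0.01092 m
V₃ = V₁ · ln(z₃/z₀)/ln(z₁/z₀) = 58.4 × 9.3923/7.0020 = 78.3362 km/h

78.34 km/h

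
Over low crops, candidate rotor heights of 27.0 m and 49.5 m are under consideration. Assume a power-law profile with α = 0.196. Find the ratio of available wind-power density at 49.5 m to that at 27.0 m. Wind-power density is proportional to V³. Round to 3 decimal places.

Speed ratio: V_B/V_A = (z_B/z_A)^α = (49.5/27.0)^0.196 = (1.8333)^0.196 = 1.12615
Power-density ratio: P_B/P_A = (V_B/V_A)³ = (1.12615)³ = 1.42819

1.428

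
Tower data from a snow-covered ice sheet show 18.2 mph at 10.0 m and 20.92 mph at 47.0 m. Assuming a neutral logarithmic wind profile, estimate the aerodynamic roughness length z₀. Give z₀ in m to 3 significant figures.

Log law: V(z) ∝ ln(z/z₀). With r = V₁/V₂ = 18.2/20.92 = 0.86998,
r · ln(z₂/z₀) = ln(z₁/z₀) ⇒ ln z₀ = (ln z₁ − r·ln z₂)/(1 − r)
ln z₀ = (2.30259 − 0.86998×3.85015) / 0.13002 = -8.0524
z₀ = exp(-8.0524) = 0.0003183 m

z₀ ≈ 0.000318 m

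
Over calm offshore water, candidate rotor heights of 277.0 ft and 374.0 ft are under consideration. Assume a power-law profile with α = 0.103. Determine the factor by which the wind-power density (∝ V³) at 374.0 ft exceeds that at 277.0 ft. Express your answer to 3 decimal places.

1.097

Speed ratio: V_B/V_A = (z_B/z_A)^α = (374.0/277.0)^0.103 = (1.3502)^0.103 = 1.03141
Power-density ratio: P_B/P_A = (V_B/V_A)³ = (1.03141)³ = 1.09721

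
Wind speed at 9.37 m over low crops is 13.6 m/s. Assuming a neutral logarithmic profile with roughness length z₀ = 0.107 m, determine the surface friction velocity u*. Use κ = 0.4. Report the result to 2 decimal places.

u* ≈ 1.22 m/s

Log law: V(z) = (u*/κ) · ln(z/z₀) ⇒ u* = κ · V / ln(z/z₀)
u* = 0.4 × 13.6 / ln(9.37/0.107) = 0.4 × 13.6 / 4.4724
   = 5.4400 / 4.4724 = 1.2163 m/s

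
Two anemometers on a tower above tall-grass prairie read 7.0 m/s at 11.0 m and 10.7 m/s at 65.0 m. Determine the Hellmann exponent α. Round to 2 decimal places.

Power law: V₂/V₁ = (z₂/z₁)^α ⇒ α = ln(V₂/V₁) / ln(z₂/z₁)
α = ln(10.7/7.0) / ln(65.0/11.0) = ln(1.5286) / ln(5.9091)
  = 0.42433 / 1.77649 = 0.23886

α ≈ 0.24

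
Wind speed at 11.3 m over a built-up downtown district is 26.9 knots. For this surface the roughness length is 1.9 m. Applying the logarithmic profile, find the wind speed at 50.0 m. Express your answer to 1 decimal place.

Log law: V(z) ∝ ln(z/z₀), so V₂/V₁ = ln(z₂/z₀) / ln(z₁/z₀).
ln(50.0/1.9) = 3.2702, ln(11.3/1.9) = 1.7829
V₂ = 26.9 × 3.2702/1.7829 = 26.9 × 1.8341 = 49.3382 knots

49.3 knots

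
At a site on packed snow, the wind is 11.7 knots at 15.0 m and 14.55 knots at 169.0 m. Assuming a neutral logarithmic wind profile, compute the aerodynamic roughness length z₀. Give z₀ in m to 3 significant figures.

z₀ ≈ 0.000721 m

Log law: V(z) ∝ ln(z/z₀). With r = V₁/V₂ = 11.7/14.55 = 0.80412,
r · ln(z₂/z₀) = ln(z₁/z₀) ⇒ ln z₀ = (ln z₁ − r·ln z₂)/(1 − r)
ln z₀ = (2.70805 − 0.80412×5.12990) / 0.19588 = -7.2343
z₀ = exp(-7.2343) = 0.0007214 m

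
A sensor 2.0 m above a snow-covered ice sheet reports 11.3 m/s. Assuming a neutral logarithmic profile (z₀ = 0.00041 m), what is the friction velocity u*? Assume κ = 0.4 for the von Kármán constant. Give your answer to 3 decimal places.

Log law: V(z) = (u*/κ) · ln(z/z₀) ⇒ u* = κ · V / ln(z/z₀)
u* = 0.4 × 11.3 / ln(2.0/0.00041) = 0.4 × 11.3 / 8.4925
   = 4.5200 / 8.4925 = 0.5322 m/s

u* ≈ 0.532 m/s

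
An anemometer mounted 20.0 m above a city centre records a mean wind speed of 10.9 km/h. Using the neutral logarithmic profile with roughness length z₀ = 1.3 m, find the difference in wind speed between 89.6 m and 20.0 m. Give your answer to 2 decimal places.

Log law: V₂ = V₁ · ln(z₂/z₀)/ln(z₁/z₀) = 10.9 × 4.2330/2.7334 = 16.8801 km/h
ΔV = 16.8801 − 10.9 = 5.9801 km/h

5.98 km/h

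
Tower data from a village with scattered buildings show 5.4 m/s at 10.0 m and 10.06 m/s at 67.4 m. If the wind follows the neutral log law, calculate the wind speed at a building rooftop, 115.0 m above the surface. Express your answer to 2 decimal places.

Log law: V ∝ ln(z/z₀). From the pair, with r = V₁/V₂ = 0.53678,
ln z₀ = (ln z₁ − r·ln z₂)/(1 − r) = (2.3026 − 0.53678×4.2106)/0.46322 = 0.0915 → z₀ = 1.096 m
V₃ = V₁ · ln(z₃/z₀)/ln(z₁/z₀) = 5.4 × 4.6534/2.2111 = 11.3649 m/s

11.36 m/s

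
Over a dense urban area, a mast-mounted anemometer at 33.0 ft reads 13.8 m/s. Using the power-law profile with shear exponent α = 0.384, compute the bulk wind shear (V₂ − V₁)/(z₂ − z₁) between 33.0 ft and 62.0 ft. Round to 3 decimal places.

Power law: V₂ = V₁ · (z₂/z₁)^α = 13.8 × (1.8788)^0.384 = 17.5812 m/s
ΔV/Δz = (17.5812 − 13.8)/(62.0 − 33.0) = 3.7812/29.0000 = 0.13039 m/s/ft

0.130 m/s/ft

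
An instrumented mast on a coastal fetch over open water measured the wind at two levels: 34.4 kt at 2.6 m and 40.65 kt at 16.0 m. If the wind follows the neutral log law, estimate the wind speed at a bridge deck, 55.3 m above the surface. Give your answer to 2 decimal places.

44.92 kt

Log law: V ∝ ln(z/z₀). From the pair, with r = V₁/V₂ = 0.84625,
ln z₀ = (ln z₁ − r·ln z₂)/(1 − r) = (0.9555 − 0.84625×2.7726)/0.15375 = -9.0457 → z₀ = 0.0001179 m
V₃ = V₁ · ln(z₃/z₀)/ln(z₁/z₀) = 34.4 × 13.0585/10.0012 = 44.9157 kt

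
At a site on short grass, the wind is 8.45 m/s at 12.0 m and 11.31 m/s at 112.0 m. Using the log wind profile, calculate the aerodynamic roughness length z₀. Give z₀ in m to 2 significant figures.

Log law: V(z) ∝ ln(z/z₀). With r = V₁/V₂ = 8.45/11.31 = 0.74713,
r · ln(z₂/z₀) = ln(z₁/z₀) ⇒ ln z₀ = (ln z₁ − r·ln z₂)/(1 − r)
ln z₀ = (2.48491 − 0.74713×4.71850) / 0.25287 = -4.1143
z₀ = exp(-4.1143) = 0.01634 m

z₀ ≈ 0.016 m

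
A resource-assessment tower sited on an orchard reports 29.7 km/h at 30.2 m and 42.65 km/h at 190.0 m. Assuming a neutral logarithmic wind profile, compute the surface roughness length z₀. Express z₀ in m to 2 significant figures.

z₀ ≈ 0.44 m

Log law: V(z) ∝ ln(z/z₀). With r = V₁/V₂ = 29.7/42.65 = 0.69637,
r · ln(z₂/z₀) = ln(z₁/z₀) ⇒ ln z₀ = (ln z₁ − r·ln z₂)/(1 − r)
ln z₀ = (3.40784 − 0.69637×5.24702) / 0.30363 = -0.8102
z₀ = exp(-0.8102) = 0.4448 m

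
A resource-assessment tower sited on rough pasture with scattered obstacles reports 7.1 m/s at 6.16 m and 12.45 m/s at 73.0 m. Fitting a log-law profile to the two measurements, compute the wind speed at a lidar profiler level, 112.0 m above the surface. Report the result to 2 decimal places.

Log law: V ∝ ln(z/z₀). From the pair, with r = V₁/V₂ = 0.57028,
ln z₀ = (ln z₁ − r·ln z₂)/(1 − r) = (1.8181 − 0.57028×4.2905)/0.42972 = -1.4630 → z₀ = 0.2315 m
V₃ = V₁ · ln(z₃/z₀)/ln(z₁/z₀) = 7.1 × 6.1815/3.2811 = 13.3762 m/s

13.38 m/s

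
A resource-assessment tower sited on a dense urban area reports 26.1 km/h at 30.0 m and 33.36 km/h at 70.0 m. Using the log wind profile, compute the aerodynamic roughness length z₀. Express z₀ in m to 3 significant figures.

Log law: V(z) ∝ ln(z/z₀). With r = V₁/V₂ = 26.1/33.36 = 0.78237,
r · ln(z₂/z₀) = ln(z₁/z₀) ⇒ ln z₀ = (ln z₁ − r·ln z₂)/(1 − r)
ln z₀ = (3.40120 − 0.78237×4.24850) / 0.21763 = 0.3551
z₀ = exp(0.3551) = 1.426 m

z₀ ≈ 1.43 m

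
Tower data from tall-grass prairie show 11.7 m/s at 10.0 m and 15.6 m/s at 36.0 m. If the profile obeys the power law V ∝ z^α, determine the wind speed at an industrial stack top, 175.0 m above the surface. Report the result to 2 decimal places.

First find α: α = ln(V₂/V₁)/ln(z₂/z₁) = ln(15.6/11.7)/ln(36.0/10.0) = 0.28768/1.28093 = 0.2246
Extrapolate from 36.0 m to 175.0 m: V₃ = 15.6 × (175.0/36.0)^0.2246 = 15.6 × 1.4264 = 22.2514 m/s

22.25 m/s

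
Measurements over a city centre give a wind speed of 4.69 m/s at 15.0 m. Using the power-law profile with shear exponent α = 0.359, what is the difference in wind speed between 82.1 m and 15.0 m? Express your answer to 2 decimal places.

3.94 m/s

Power law: V₂ = V₁ · (z₂/z₁)^α = 4.69 × (5.4733)^0.359 = 8.6339 m/s
ΔV = 8.6339 − 4.69 = 3.9439 m/s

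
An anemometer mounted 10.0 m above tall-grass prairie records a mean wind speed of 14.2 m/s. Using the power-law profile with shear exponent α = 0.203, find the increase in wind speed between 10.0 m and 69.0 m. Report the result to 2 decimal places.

Power law: V₂ = V₁ · (z₂/z₁)^α = 14.2 × (6.9000)^0.203 = 21.0172 m/s
ΔV = 21.0172 − 14.2 = 6.8172 m/s

6.82 m/s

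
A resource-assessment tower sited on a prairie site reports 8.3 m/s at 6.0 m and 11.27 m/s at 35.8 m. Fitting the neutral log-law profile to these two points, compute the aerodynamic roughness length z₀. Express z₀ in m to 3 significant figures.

Log law: V(z) ∝ ln(z/z₀). With r = V₁/V₂ = 8.3/11.27 = 0.73647,
r · ln(z₂/z₀) = ln(z₁/z₀) ⇒ ln z₀ = (ln z₁ − r·ln z₂)/(1 − r)
ln z₀ = (1.79176 − 0.73647×3.57795) / 0.26353 = -3.1999
z₀ = exp(-3.1999) = 0.04076 m

z₀ ≈ 0.0408 m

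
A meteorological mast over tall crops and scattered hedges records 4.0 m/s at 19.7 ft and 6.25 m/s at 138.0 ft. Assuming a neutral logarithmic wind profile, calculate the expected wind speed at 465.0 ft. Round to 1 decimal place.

Log law: V ∝ ln(z/z₀). From the pair, with r = V₁/V₂ = 0.64000,
ln z₀ = (ln z₁ − r·ln z₂)/(1 − r) = (2.9806 − 0.64000×4.9273)/0.36000 = -0.4801 → z₀ = 0.6187 ft
V₃ = V₁ · ln(z₃/z₀)/ln(z₁/z₀) = 4.0 × 6.6221/3.4607 = 7.6541 m/s

7.7 m/s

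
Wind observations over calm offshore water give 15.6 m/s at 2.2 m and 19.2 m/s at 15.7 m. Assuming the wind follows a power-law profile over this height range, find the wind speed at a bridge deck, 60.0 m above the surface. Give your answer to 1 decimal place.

22.1 m/s

First find α: α = ln(V₂/V₁)/ln(z₂/z₁) = ln(19.2/15.6)/ln(15.7/2.2) = 0.20764/1.96520 = 0.1057
Extrapolate from 15.7 m to 60.0 m: V₃ = 19.2 × (60.0/15.7)^0.1057 = 19.2 × 1.1522 = 22.1218 m/s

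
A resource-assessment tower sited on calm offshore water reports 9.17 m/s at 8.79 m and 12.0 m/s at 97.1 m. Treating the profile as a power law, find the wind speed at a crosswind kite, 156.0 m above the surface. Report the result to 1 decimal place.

First find α: α = ln(V₂/V₁)/ln(z₂/z₁) = ln(12.0/9.17)/ln(97.1/8.79) = 0.26897/2.40213 = 0.1120
Extrapolate from 97.1 m to 156.0 m: V₃ = 12.0 × (156.0/97.1)^0.1120 = 12.0 × 1.0545 = 12.6543 m/s

12.7 m/s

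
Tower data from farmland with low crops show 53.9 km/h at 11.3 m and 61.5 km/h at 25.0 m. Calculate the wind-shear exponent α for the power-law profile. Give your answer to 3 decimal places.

α ≈ 0.166

Power law: V₂/V₁ = (z₂/z₁)^α ⇒ α = ln(V₂/V₁) / ln(z₂/z₁)
α = ln(61.5/53.9) / ln(25.0/11.3) = ln(1.1410) / ln(2.2124)
  = 0.13191 / 0.79407 = 0.16611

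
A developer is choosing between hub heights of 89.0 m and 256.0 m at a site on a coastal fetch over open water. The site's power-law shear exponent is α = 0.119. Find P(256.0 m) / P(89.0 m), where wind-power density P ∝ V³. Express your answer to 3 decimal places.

1.458

Speed ratio: V_B/V_A = (z_B/z_A)^α = (256.0/89.0)^0.119 = (2.8764)^0.119 = 1.13397
Power-density ratio: P_B/P_A = (V_B/V_A)³ = (1.13397)³ = 1.45817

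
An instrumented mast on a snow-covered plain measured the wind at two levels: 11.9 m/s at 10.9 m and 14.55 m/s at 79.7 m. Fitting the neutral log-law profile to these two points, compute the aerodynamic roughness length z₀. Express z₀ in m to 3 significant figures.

Log law: V(z) ∝ ln(z/z₀). With r = V₁/V₂ = 11.9/14.55 = 0.81787,
r · ln(z₂/z₀) = ln(z₁/z₀) ⇒ ln z₀ = (ln z₁ − r·ln z₂)/(1 − r)
ln z₀ = (2.38876 − 0.81787×4.37827) / 0.18213 = -6.5452
z₀ = exp(-6.5452) = 0.001437 m

z₀ ≈ 0.00144 m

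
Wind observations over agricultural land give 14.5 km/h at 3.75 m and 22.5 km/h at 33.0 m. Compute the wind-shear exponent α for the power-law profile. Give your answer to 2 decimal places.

Power law: V₂/V₁ = (z₂/z₁)^α ⇒ α = ln(V₂/V₁) / ln(z₂/z₁)
α = ln(22.5/14.5) / ln(33.0/3.75) = ln(1.5517) / ln(8.8000)
  = 0.43937 / 2.17475 = 0.20203

α ≈ 0.20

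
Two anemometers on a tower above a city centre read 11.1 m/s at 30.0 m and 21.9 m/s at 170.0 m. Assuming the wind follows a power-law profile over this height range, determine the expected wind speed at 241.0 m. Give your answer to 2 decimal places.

25.11 m/s

First find α: α = ln(V₂/V₁)/ln(z₂/z₁) = ln(21.9/11.1)/ln(170.0/30.0) = 0.67954/1.73460 = 0.3918
Extrapolate from 170.0 m to 241.0 m: V₃ = 21.9 × (241.0/170.0)^0.3918 = 21.9 × 1.1465 = 25.1086 m/s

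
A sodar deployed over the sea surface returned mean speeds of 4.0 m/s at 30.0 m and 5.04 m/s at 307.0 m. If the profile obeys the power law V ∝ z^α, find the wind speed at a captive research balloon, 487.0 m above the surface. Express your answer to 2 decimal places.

5.28 m/s

First find α: α = ln(V₂/V₁)/ln(z₂/z₁) = ln(5.04/4.0)/ln(307.0/30.0) = 0.23111/2.32565 = 0.0994
Extrapolate from 307.0 m to 487.0 m: V₃ = 5.04 × (487.0/307.0)^0.0994 = 5.04 × 1.0469 = 5.2765 m/s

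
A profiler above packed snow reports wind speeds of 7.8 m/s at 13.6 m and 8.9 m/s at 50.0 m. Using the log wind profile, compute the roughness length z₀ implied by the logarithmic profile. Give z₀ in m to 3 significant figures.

Log law: V(z) ∝ ln(z/z₀). With r = V₁/V₂ = 7.8/8.9 = 0.87640,
r · ln(z₂/z₀) = ln(z₁/z₀) ⇒ ln z₀ = (ln z₁ − r·ln z₂)/(1 − r)
ln z₀ = (2.61007 − 0.87640×3.91202) / 0.12360 = -6.6220
z₀ = exp(-6.6220) = 0.001331 m

z₀ ≈ 0.00133 m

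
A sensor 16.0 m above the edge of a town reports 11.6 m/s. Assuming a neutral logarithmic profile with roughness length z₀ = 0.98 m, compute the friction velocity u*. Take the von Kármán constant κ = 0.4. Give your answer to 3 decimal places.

u* ≈ 1.661 m/s

Log law: V(z) = (u*/κ) · ln(z/z₀) ⇒ u* = κ · V / ln(z/z₀)
u* = 0.4 × 11.6 / ln(16.0/0.98) = 0.4 × 11.6 / 2.7928
   = 4.6400 / 2.7928 = 1.6614 m/s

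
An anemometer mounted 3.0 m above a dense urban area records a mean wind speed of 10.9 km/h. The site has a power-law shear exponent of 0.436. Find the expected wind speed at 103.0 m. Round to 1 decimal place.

Power-law profile: V₂ = V₁ · (z₂/z₁)^α
V₂ = 10.9 × (103.0/3.0)^0.436 = 10.9 × (34.3333)^0.436
    = 10.9 × 4.6727 = 50.9329 km/h

50.9 km/h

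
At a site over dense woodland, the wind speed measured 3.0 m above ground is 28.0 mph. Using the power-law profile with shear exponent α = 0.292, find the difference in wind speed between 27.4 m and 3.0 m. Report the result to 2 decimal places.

25.41 mph

Power law: V₂ = V₁ · (z₂/z₁)^α = 28.0 × (9.1333)^0.292 = 53.4148 mph
ΔV = 53.4148 − 28.0 = 25.4148 mph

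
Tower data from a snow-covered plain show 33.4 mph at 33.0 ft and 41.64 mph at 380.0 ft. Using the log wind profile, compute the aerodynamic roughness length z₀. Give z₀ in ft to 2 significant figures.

Log law: V(z) ∝ ln(z/z₀). With r = V₁/V₂ = 33.4/41.64 = 0.80211,
r · ln(z₂/z₀) = ln(z₁/z₀) ⇒ ln z₀ = (ln z₁ − r·ln z₂)/(1 − r)
ln z₀ = (3.49651 − 0.80211×5.94017) / 0.19789 = -6.4086
z₀ = exp(-6.4086) = 0.001647 ft

z₀ ≈ 0.0016 ft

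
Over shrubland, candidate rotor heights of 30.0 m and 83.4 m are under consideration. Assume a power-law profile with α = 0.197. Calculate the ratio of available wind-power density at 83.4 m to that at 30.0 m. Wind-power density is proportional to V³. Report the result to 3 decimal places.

1.830

Speed ratio: V_B/V_A = (z_B/z_A)^α = (83.4/30.0)^0.197 = (2.7800)^0.197 = 1.22314
Power-density ratio: P_B/P_A = (V_B/V_A)³ = (1.22314)³ = 1.82991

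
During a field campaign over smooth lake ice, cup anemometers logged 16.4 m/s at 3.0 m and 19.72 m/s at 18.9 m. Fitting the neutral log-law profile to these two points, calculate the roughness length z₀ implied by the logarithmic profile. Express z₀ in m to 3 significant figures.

z₀ ≈ 0.000338 m

Log law: V(z) ∝ ln(z/z₀). With r = V₁/V₂ = 16.4/19.72 = 0.83164,
r · ln(z₂/z₀) = ln(z₁/z₀) ⇒ ln z₀ = (ln z₁ − r·ln z₂)/(1 − r)
ln z₀ = (1.09861 − 0.83164×2.93916) / 0.16836 = -7.9933
z₀ = exp(-7.9933) = 0.0003377 m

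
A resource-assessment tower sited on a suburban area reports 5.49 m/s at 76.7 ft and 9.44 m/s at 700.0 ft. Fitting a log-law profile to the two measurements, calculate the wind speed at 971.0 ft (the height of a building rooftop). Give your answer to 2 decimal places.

10.02 m/s

Log law: V ∝ ln(z/z₀). From the pair, with r = V₁/V₂ = 0.58157,
ln z₀ = (ln z₁ − r·ln z₂)/(1 − r) = (4.3399 − 0.58157×6.5511)/0.41843 = 1.2666 → z₀ = 3.549 ft
V₃ = V₁ · ln(z₃/z₀)/ln(z₁/z₀) = 5.49 × 5.6117/3.0733 = 10.0246 m/s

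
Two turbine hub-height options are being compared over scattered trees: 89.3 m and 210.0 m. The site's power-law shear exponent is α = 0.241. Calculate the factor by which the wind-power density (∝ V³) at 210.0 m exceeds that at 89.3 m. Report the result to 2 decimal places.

1.86

Speed ratio: V_B/V_A = (z_B/z_A)^α = (210.0/89.3)^0.241 = (2.3516)^0.241 = 1.22885
Power-density ratio: P_B/P_A = (V_B/V_A)³ = (1.22885)³ = 1.85566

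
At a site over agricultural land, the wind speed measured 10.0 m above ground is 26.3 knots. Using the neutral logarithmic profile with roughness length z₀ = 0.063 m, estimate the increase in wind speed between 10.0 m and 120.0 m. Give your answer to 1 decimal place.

Log law: V₂ = V₁ · ln(z₂/z₀)/ln(z₁/z₀) = 26.3 × 7.5521/5.0672 = 39.1973 knots
ΔV = 39.1973 − 26.3 = 12.8973 knots

12.9 knots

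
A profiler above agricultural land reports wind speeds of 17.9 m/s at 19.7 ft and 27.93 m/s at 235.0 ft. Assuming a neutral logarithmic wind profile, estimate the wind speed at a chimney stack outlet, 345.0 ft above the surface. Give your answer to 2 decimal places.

Log law: V ∝ ln(z/z₀). From the pair, with r = V₁/V₂ = 0.64089,
ln z₀ = (ln z₁ − r·ln z₂)/(1 − r) = (2.9806 − 0.64089×5.4596)/0.35911 = -1.4435 → z₀ = 0.2361 ft
V₃ = V₁ · ln(z₃/z₀)/ln(z₁/z₀) = 17.9 × 7.2870/4.4241 = 29.4835 m/s

29.48 m/s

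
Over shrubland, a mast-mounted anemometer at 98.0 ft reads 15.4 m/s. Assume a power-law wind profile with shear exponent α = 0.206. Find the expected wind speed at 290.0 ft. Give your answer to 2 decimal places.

19.26 m/s

Power-law profile: V₂ = V₁ · (z₂/z₁)^α
V₂ = 15.4 × (290.0/98.0)^0.206 = 15.4 × (2.9592)^0.206
    = 15.4 × 1.2504 = 19.2567 m/s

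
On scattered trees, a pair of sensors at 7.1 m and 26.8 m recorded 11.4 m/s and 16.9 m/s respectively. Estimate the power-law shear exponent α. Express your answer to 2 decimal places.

Power law: V₂/V₁ = (z₂/z₁)^α ⇒ α = ln(V₂/V₁) / ln(z₂/z₁)
α = ln(16.9/11.4) / ln(26.8/7.1) = ln(1.4825) / ln(3.7746)
  = 0.39370 / 1.32831 = 0.29639

α ≈ 0.30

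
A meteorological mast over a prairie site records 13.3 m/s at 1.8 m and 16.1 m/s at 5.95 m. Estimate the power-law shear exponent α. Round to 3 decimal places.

Power law: V₂/V₁ = (z₂/z₁)^α ⇒ α = ln(V₂/V₁) / ln(z₂/z₁)
α = ln(16.1/13.3) / ln(5.95/1.8) = ln(1.2105) / ln(3.3056)
  = 0.19106 / 1.19560 = 0.15980

α ≈ 0.160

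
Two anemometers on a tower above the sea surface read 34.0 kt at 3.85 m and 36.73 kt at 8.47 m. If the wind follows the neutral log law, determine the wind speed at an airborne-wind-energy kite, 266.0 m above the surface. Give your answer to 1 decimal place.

Log law: V ∝ ln(z/z₀). From the pair, with r = V₁/V₂ = 0.92567,
ln z₀ = (ln z₁ − r·ln z₂)/(1 − r) = (1.3481 − 0.92567×2.1365)/0.07433 = -8.4715 → z₀ = 0.0002093 m
V₃ = V₁ · ln(z₃/z₀)/ln(z₁/z₀) = 34.0 × 14.0550/9.8196 = 48.6650 kt

48.7 kt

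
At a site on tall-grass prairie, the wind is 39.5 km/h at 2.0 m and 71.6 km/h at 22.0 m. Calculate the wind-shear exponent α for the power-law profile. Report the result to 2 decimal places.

α ≈ 0.25

Power law: V₂/V₁ = (z₂/z₁)^α ⇒ α = ln(V₂/V₁) / ln(z₂/z₁)
α = ln(71.6/39.5) / ln(22.0/2.0) = ln(1.8127) / ln(11.0000)
  = 0.59479 / 2.39790 = 0.24805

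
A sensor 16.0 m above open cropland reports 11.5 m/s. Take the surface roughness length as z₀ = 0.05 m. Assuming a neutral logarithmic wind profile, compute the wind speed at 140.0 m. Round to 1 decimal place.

15.8 m/s

Log law: V(z) ∝ ln(z/z₀), so V₂/V₁ = ln(z₂/z₀) / ln(z₁/z₀).
ln(140.0/0.05) = 7.9374, ln(16.0/0.05) = 5.7683
V₂ = 11.5 × 7.9374/5.7683 = 11.5 × 1.3760 = 15.8243 m/s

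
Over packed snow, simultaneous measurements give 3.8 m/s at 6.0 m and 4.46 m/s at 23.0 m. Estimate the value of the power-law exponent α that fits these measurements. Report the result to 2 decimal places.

α ≈ 0.12

Power law: V₂/V₁ = (z₂/z₁)^α ⇒ α = ln(V₂/V₁) / ln(z₂/z₁)
α = ln(4.46/3.8) / ln(23.0/6.0) = ln(1.1737) / ln(3.8333)
  = 0.16015 / 1.34373 = 0.11918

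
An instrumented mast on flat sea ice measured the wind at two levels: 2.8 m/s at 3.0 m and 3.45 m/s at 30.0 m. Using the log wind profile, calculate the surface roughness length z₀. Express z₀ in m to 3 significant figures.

z₀ ≈ 0.000148 m

Log law: V(z) ∝ ln(z/z₀). With r = V₁/V₂ = 2.8/3.45 = 0.81159,
r · ln(z₂/z₀) = ln(z₁/z₀) ⇒ ln z₀ = (ln z₁ − r·ln z₂)/(1 − r)
ln z₀ = (1.09861 − 0.81159×3.40120) / 0.18841 = -8.8202
z₀ = exp(-8.8202) = 0.0001477 m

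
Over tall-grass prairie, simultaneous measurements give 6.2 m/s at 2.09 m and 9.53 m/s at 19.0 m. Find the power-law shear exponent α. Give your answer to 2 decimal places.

α ≈ 0.19

Power law: V₂/V₁ = (z₂/z₁)^α ⇒ α = ln(V₂/V₁) / ln(z₂/z₁)
α = ln(9.53/6.2) / ln(19.0/2.09) = ln(1.5371) / ln(9.0909)
  = 0.42990 / 2.20727 = 0.19476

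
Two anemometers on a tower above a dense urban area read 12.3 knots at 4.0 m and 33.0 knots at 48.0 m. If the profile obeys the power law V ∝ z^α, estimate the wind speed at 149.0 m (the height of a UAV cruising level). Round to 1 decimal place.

First find α: α = ln(V₂/V₁)/ln(z₂/z₁) = ln(33.0/12.3)/ln(48.0/4.0) = 0.98691/2.48491 = 0.3972
Extrapolate from 48.0 m to 149.0 m: V₃ = 33.0 × (149.0/48.0)^0.3972 = 33.0 × 1.5681 = 51.7482 knots

51.7 knots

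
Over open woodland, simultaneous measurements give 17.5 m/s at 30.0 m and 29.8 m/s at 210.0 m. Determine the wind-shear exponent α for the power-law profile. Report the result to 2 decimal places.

α ≈ 0.27

Power law: V₂/V₁ = (z₂/z₁)^α ⇒ α = ln(V₂/V₁) / ln(z₂/z₁)
α = ln(29.8/17.5) / ln(210.0/30.0) = ln(1.7029) / ln(7.0000)
  = 0.53231 / 1.94591 = 0.27355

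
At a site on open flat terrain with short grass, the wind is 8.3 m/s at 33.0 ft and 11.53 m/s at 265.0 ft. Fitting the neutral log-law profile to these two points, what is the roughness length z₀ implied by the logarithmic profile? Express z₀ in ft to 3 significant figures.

z₀ ≈ 0.156 ft

Log law: V(z) ∝ ln(z/z₀). With r = V₁/V₂ = 8.3/11.53 = 0.71986,
r · ln(z₂/z₀) = ln(z₁/z₀) ⇒ ln z₀ = (ln z₁ − r·ln z₂)/(1 − r)
ln z₀ = (3.49651 − 0.71986×5.57973) / 0.28014 = -1.8567
z₀ = exp(-1.8567) = 0.1562 ft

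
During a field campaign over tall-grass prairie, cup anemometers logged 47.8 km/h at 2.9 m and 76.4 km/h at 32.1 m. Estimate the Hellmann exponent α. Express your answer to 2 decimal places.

α ≈ 0.20

Power law: V₂/V₁ = (z₂/z₁)^α ⇒ α = ln(V₂/V₁) / ln(z₂/z₁)
α = ln(76.4/47.8) / ln(32.1/2.9) = ln(1.5983) / ln(11.0690)
  = 0.46896 / 2.40415 = 0.19506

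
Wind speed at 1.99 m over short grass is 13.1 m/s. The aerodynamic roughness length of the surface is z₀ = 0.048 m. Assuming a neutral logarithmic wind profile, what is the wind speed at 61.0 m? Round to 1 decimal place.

25.1 m/s

Log law: V(z) ∝ ln(z/z₀), so V₂/V₁ = ln(z₂/z₀) / ln(z₁/z₀).
ln(61.0/0.048) = 7.1474, ln(1.99/0.048) = 3.7247
V₂ = 13.1 × 7.1474/3.7247 = 13.1 × 1.9189 = 25.1380 m/s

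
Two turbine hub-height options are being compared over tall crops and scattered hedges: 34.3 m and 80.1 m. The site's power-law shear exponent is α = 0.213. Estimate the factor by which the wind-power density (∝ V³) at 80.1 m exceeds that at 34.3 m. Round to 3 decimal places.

1.719

Speed ratio: V_B/V_A = (z_B/z_A)^α = (80.1/34.3)^0.213 = (2.3353)^0.213 = 1.19800
Power-density ratio: P_B/P_A = (V_B/V_A)³ = (1.19800)³ = 1.71937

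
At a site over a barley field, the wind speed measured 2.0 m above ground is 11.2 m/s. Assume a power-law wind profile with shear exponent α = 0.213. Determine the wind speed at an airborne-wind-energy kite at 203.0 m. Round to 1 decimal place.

30.0 m/s

Power-law profile: V₂ = V₁ · (z₂/z₁)^α
V₂ = 11.2 × (203.0/2.0)^0.213 = 11.2 × (101.5000)^0.213
    = 11.2 × 2.6753 = 29.9637 m/s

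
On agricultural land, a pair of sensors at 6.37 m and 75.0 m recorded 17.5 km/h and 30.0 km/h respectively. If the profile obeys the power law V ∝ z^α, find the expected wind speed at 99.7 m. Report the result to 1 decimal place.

31.9 km/h

First find α: α = ln(V₂/V₁)/ln(z₂/z₁) = ln(30.0/17.5)/ln(75.0/6.37) = 0.53900/2.46589 = 0.2186
Extrapolate from 75.0 m to 99.7 m: V₃ = 30.0 × (99.7/75.0)^0.2186 = 30.0 × 1.0642 = 31.9261 km/h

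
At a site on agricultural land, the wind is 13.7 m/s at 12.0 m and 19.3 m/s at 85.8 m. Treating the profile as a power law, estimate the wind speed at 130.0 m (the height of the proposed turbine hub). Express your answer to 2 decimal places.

20.75 m/s

First find α: α = ln(V₂/V₁)/ln(z₂/z₁) = ln(19.3/13.7)/ln(85.8/12.0) = 0.34271/1.96711 = 0.1742
Extrapolate from 85.8 m to 130.0 m: V₃ = 19.3 × (130.0/85.8)^0.1742 = 19.3 × 1.0751 = 20.7490 m/s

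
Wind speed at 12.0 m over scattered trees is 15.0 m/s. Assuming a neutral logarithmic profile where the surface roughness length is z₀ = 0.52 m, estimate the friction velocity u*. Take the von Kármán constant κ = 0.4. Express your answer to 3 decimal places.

Log law: V(z) = (u*/κ) · ln(z/z₀) ⇒ u* = κ · V / ln(z/z₀)
u* = 0.4 × 15.0 / ln(12.0/0.52) = 0.4 × 15.0 / 3.1388
   = 6.0000 / 3.1388 = 1.9115 m/s

u* ≈ 1.912 m/s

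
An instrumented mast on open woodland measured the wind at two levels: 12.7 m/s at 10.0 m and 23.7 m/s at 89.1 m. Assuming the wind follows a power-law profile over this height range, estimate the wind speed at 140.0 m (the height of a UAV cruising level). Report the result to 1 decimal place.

27.0 m/s

First find α: α = ln(V₂/V₁)/ln(z₂/z₁) = ln(23.7/12.7)/ln(89.1/10.0) = 0.62387/2.18717 = 0.2852
Extrapolate from 89.1 m to 140.0 m: V₃ = 23.7 × (140.0/89.1)^0.2852 = 23.7 × 1.1376 = 26.9604 m/s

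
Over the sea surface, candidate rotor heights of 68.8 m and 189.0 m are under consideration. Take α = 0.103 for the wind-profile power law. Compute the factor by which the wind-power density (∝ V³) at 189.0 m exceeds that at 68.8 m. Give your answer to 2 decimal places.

Speed ratio: V_B/V_A = (z_B/z_A)^α = (189.0/68.8)^0.103 = (2.7471)^0.103 = 1.10970
Power-density ratio: P_B/P_A = (V_B/V_A)³ = (1.10970)³ = 1.36651

1.37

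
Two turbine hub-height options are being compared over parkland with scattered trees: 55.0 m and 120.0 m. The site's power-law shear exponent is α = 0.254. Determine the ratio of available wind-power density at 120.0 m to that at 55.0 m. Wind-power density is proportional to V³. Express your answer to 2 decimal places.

1.81

Speed ratio: V_B/V_A = (z_B/z_A)^α = (120.0/55.0)^0.254 = (2.1818)^0.254 = 1.21916
Power-density ratio: P_B/P_A = (V_B/V_A)³ = (1.21916)³ = 1.81209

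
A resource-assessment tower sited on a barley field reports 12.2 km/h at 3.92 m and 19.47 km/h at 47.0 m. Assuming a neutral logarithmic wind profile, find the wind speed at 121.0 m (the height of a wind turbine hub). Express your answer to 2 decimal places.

Log law: V ∝ ln(z/z₀). From the pair, with r = V₁/V₂ = 0.62661,
ln z₀ = (ln z₁ − r·ln z₂)/(1 − r) = (1.3661 − 0.62661×3.8501)/0.37339 = -2.8025 → z₀ = 0.06066 m
V₃ = V₁ · ln(z₃/z₀)/ln(z₁/z₀) = 12.2 × 7.5983/4.1686 = 22.2376 km/h

22.24 km/h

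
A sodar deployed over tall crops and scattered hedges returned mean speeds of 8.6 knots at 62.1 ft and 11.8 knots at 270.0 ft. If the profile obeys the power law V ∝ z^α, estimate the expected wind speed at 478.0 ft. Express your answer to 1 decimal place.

First find α: α = ln(V₂/V₁)/ln(z₂/z₁) = ln(11.8/8.6)/ln(270.0/62.1) = 0.31634/1.46968 = 0.2152
Extrapolate from 270.0 ft to 478.0 ft: V₃ = 11.8 × (478.0/270.0)^0.2152 = 11.8 × 1.1308 = 13.3437 knots

13.3 knots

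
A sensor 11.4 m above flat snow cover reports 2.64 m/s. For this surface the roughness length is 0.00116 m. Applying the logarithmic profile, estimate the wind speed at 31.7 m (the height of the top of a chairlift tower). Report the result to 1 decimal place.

2.9 m/s

Log law: V(z) ∝ ln(z/z₀), so V₂/V₁ = ln(z₂/z₀) / ln(z₁/z₀).
ln(31.7/0.00116) = 10.2157, ln(11.4/0.00116) = 9.1929
V₂ = 2.64 × 10.2157/9.1929 = 2.64 × 1.1112 = 2.9337 m/s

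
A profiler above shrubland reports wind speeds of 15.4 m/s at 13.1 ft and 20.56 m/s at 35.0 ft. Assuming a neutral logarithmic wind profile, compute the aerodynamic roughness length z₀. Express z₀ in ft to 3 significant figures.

Log law: V(z) ∝ ln(z/z₀). With r = V₁/V₂ = 15.4/20.56 = 0.74903,
r · ln(z₂/z₀) = ln(z₁/z₀) ⇒ ln z₀ = (ln z₁ − r·ln z₂)/(1 − r)
ln z₀ = (2.57261 − 0.74903×3.55535) / 0.25097 = -0.3604
z₀ = exp(-0.3604) = 0.6974 ft

z₀ ≈ 0.697 ft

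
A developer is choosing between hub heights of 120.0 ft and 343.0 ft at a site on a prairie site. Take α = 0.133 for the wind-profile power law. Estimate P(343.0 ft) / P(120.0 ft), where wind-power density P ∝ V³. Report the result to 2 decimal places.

Speed ratio: V_B/V_A = (z_B/z_A)^α = (343.0/120.0)^0.133 = (2.8583)^0.133 = 1.14991
Power-density ratio: P_B/P_A = (V_B/V_A)³ = (1.14991)³ = 1.52051

1.52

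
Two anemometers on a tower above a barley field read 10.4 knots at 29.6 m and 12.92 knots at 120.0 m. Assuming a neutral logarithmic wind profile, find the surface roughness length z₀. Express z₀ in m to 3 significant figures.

z₀ ≈ 0.0917 m

Log law: V(z) ∝ ln(z/z₀). With r = V₁/V₂ = 10.4/12.92 = 0.80495,
r · ln(z₂/z₀) = ln(z₁/z₀) ⇒ ln z₀ = (ln z₁ − r·ln z₂)/(1 − r)
ln z₀ = (3.38777 − 0.80495×4.78749) / 0.19505 = -2.3888
z₀ = exp(-2.3888) = 0.09174 m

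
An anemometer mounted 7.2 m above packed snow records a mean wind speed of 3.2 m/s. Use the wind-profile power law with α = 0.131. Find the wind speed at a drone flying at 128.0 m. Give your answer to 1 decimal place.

Power-law profile: V₂ = V₁ · (z₂/z₁)^α
V₂ = 3.2 × (128.0/7.2)^0.131 = 3.2 × (17.7778)^0.131
    = 3.2 × 1.4579 = 4.6653 m/s

4.7 m/s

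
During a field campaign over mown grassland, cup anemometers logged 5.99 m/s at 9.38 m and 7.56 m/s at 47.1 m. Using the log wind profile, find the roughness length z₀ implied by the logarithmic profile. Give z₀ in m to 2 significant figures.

z₀ ≈ 0.020 m

Log law: V(z) ∝ ln(z/z₀). With r = V₁/V₂ = 5.99/7.56 = 0.79233,
r · ln(z₂/z₀) = ln(z₁/z₀) ⇒ ln z₀ = (ln z₁ − r·ln z₂)/(1 − r)
ln z₀ = (2.23858 − 0.79233×3.85227) / 0.20767 = -3.9181
z₀ = exp(-3.9181) = 0.01988 m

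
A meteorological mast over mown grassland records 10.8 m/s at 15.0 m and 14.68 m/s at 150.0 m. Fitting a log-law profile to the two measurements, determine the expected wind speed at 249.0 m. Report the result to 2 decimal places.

Log law: V ∝ ln(z/z₀). From the pair, with r = V₁/V₂ = 0.73569,
ln z₀ = (ln z₁ − r·ln z₂)/(1 − r) = (2.7081 − 0.73569×5.0106)/0.26431 = -3.7012 → z₀ = 0.02469 m
V₃ = V₁ · ln(z₃/z₀)/ln(z₁/z₀) = 10.8 × 9.2187/6.4093 = 15.5340 m/s

15.53 m/s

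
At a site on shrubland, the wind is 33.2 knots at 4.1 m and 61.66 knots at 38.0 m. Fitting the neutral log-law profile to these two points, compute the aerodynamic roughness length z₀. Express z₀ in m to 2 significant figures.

z₀ ≈ 0.31 m

Log law: V(z) ∝ ln(z/z₀). With r = V₁/V₂ = 33.2/61.66 = 0.53844,
r · ln(z₂/z₀) = ln(z₁/z₀) ⇒ ln z₀ = (ln z₁ − r·ln z₂)/(1 − r)
ln z₀ = (1.41099 − 0.53844×3.63759) / 0.46156 = -1.1865
z₀ = exp(-1.1865) = 0.3053 m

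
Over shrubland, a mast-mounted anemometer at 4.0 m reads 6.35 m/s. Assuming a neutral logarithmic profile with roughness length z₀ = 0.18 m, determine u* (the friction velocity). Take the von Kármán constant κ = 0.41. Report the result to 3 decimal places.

Log law: V(z) = (u*/κ) · ln(z/z₀) ⇒ u* = κ · V / ln(z/z₀)
u* = 0.41 × 6.35 / ln(4.0/0.18) = 0.41 × 6.35 / 3.1011
   = 2.6035 / 3.1011 = 0.8395 m/s

u* ≈ 0.840 m/s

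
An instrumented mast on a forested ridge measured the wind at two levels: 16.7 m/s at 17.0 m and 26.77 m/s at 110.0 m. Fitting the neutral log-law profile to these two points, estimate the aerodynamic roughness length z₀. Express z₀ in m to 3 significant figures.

z₀ ≈ 0.768 m

Log law: V(z) ∝ ln(z/z₀). With r = V₁/V₂ = 16.7/26.77 = 0.62383,
r · ln(z₂/z₀) = ln(z₁/z₀) ⇒ ln z₀ = (ln z₁ − r·ln z₂)/(1 − r)
ln z₀ = (2.83321 − 0.62383×4.70048) / 0.37617 = -0.2634
z₀ = exp(-0.2634) = 0.7684 m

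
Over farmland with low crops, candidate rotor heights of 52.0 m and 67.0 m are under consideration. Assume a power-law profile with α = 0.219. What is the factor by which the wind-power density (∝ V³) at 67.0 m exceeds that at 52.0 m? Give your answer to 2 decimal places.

Speed ratio: V_B/V_A = (z_B/z_A)^α = (67.0/52.0)^0.219 = (1.2885)^0.219 = 1.05707
Power-density ratio: P_B/P_A = (V_B/V_A)³ = (1.05707)³ = 1.18118

1.18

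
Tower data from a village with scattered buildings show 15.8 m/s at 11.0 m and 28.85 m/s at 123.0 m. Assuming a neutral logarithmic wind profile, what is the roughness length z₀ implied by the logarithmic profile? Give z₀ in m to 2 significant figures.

z₀ ≈ 0.59 m

Log law: V(z) ∝ ln(z/z₀). With r = V₁/V₂ = 15.8/28.85 = 0.54766,
r · ln(z₂/z₀) = ln(z₁/z₀) ⇒ ln z₀ = (ln z₁ − r·ln z₂)/(1 − r)
ln z₀ = (2.39790 − 0.54766×4.81218) / 0.45234 = -0.5252
z₀ = exp(-0.5252) = 0.5915 m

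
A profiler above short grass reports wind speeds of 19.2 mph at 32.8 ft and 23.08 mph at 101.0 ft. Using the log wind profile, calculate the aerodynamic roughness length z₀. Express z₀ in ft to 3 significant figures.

z₀ ≈ 0.126 ft

Log law: V(z) ∝ ln(z/z₀). With r = V₁/V₂ = 19.2/23.08 = 0.83189,
r · ln(z₂/z₀) = ln(z₁/z₀) ⇒ ln z₀ = (ln z₁ − r·ln z₂)/(1 − r)
ln z₀ = (3.49043 − 0.83189×4.61512) / 0.16811 = -2.0751
z₀ = exp(-2.0751) = 0.1255 ft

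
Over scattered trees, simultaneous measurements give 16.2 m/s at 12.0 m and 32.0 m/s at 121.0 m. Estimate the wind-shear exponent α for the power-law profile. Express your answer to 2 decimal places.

α ≈ 0.29

Power law: V₂/V₁ = (z₂/z₁)^α ⇒ α = ln(V₂/V₁) / ln(z₂/z₁)
α = ln(32.0/16.2) / ln(121.0/12.0) = ln(1.9753) / ln(10.0833)
  = 0.68072 / 2.31088 = 0.29457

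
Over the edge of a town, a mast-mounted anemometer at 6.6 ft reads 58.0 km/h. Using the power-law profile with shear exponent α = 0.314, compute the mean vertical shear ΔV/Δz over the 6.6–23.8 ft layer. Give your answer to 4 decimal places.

1.6723 km/h/ft

Power law: V₂ = V₁ · (z₂/z₁)^α = 58.0 × (3.6061)^0.314 = 86.7634 km/h
ΔV/Δz = (86.7634 − 58.0)/(23.8 − 6.6) = 28.7634/17.2000 = 1.67229 km/h/ft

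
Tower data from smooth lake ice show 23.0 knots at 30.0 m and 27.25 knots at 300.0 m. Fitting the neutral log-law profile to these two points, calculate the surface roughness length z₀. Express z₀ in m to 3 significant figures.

z₀ ≈ 0.000116 m

Log law: V(z) ∝ ln(z/z₀). With r = V₁/V₂ = 23.0/27.25 = 0.84404,
r · ln(z₂/z₀) = ln(z₁/z₀) ⇒ ln z₀ = (ln z₁ − r·ln z₂)/(1 − r)
ln z₀ = (3.40120 − 0.84404×5.70378) / 0.15596 = -9.0599
z₀ = exp(-9.0599) = 0.0001162 m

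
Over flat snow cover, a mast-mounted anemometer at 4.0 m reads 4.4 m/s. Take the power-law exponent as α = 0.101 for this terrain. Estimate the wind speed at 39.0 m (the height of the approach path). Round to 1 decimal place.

5.5 m/s

Power-law profile: V₂ = V₁ · (z₂/z₁)^α
V₂ = 4.4 × (39.0/4.0)^0.101 = 4.4 × (9.7500)^0.101
    = 4.4 × 1.2586 = 5.5379 m/s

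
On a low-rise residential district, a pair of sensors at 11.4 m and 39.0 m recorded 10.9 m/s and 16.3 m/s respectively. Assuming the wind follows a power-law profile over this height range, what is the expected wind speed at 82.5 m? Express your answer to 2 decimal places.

20.83 m/s

First find α: α = ln(V₂/V₁)/ln(z₂/z₁) = ln(16.3/10.9)/ln(39.0/11.4) = 0.40240/1.22995 = 0.3272
Extrapolate from 39.0 m to 82.5 m: V₃ = 16.3 × (82.5/39.0)^0.3272 = 16.3 × 1.2778 = 20.8279 m/s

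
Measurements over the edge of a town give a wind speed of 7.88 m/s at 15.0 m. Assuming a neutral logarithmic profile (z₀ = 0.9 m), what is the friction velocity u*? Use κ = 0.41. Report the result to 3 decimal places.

u* ≈ 1.148 m/s

Log law: V(z) = (u*/κ) · ln(z/z₀) ⇒ u* = κ · V / ln(z/z₀)
u* = 0.41 × 7.88 / ln(15.0/0.9) = 0.41 × 7.88 / 2.8134
   = 3.2308 / 2.8134 = 1.1484 m/s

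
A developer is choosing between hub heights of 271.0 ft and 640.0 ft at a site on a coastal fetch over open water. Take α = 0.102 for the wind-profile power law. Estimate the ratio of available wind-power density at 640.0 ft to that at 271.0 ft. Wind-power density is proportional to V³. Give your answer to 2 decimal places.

1.30

Speed ratio: V_B/V_A = (z_B/z_A)^α = (640.0/271.0)^0.102 = (2.3616)^0.102 = 1.09161
Power-density ratio: P_B/P_A = (V_B/V_A)³ = (1.09161)³ = 1.30078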